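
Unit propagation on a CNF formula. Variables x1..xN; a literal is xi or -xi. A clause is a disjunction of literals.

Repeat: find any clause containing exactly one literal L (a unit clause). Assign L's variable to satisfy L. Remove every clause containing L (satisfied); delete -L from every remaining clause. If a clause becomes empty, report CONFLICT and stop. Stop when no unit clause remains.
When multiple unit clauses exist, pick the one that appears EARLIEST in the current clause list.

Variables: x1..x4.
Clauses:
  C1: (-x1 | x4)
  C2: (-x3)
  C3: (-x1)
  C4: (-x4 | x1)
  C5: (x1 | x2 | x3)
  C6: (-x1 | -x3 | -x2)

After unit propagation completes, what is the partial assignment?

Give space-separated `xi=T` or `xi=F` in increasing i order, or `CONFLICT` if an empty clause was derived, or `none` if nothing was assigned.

unit clause [-3] forces x3=F; simplify:
  drop 3 from [1, 2, 3] -> [1, 2]
  satisfied 2 clause(s); 4 remain; assigned so far: [3]
unit clause [-1] forces x1=F; simplify:
  drop 1 from [-4, 1] -> [-4]
  drop 1 from [1, 2] -> [2]
  satisfied 2 clause(s); 2 remain; assigned so far: [1, 3]
unit clause [-4] forces x4=F; simplify:
  satisfied 1 clause(s); 1 remain; assigned so far: [1, 3, 4]
unit clause [2] forces x2=T; simplify:
  satisfied 1 clause(s); 0 remain; assigned so far: [1, 2, 3, 4]

Answer: x1=F x2=T x3=F x4=F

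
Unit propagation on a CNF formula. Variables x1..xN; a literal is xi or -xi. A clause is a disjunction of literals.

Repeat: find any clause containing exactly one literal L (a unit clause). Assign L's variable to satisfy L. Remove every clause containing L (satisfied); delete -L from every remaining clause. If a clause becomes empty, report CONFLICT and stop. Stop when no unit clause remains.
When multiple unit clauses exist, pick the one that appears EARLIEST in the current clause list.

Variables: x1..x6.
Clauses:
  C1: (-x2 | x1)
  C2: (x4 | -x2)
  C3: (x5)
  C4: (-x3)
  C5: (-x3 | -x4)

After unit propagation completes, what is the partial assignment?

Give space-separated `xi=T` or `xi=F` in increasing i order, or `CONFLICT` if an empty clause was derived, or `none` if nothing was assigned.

unit clause [5] forces x5=T; simplify:
  satisfied 1 clause(s); 4 remain; assigned so far: [5]
unit clause [-3] forces x3=F; simplify:
  satisfied 2 clause(s); 2 remain; assigned so far: [3, 5]

Answer: x3=F x5=T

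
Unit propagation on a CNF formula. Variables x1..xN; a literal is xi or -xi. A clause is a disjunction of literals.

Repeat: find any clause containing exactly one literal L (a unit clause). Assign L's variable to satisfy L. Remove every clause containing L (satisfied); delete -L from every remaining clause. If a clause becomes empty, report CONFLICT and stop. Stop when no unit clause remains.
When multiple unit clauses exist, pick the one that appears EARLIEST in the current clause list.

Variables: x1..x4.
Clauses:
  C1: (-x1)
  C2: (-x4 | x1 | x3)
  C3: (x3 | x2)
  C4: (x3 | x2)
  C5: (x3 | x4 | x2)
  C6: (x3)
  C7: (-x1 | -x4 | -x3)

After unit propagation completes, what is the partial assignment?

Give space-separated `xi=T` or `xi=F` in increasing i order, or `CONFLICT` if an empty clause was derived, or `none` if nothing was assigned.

Answer: x1=F x3=T

Derivation:
unit clause [-1] forces x1=F; simplify:
  drop 1 from [-4, 1, 3] -> [-4, 3]
  satisfied 2 clause(s); 5 remain; assigned so far: [1]
unit clause [3] forces x3=T; simplify:
  satisfied 5 clause(s); 0 remain; assigned so far: [1, 3]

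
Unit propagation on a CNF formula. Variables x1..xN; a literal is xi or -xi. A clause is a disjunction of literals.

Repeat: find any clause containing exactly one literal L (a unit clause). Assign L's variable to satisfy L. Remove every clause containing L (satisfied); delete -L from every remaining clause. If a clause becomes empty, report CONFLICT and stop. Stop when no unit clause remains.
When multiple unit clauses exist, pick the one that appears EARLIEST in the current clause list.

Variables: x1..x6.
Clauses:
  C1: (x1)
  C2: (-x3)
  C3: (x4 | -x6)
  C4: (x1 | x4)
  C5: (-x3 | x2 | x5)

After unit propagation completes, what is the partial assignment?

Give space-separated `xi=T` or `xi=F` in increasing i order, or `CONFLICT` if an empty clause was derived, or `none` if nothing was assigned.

unit clause [1] forces x1=T; simplify:
  satisfied 2 clause(s); 3 remain; assigned so far: [1]
unit clause [-3] forces x3=F; simplify:
  satisfied 2 clause(s); 1 remain; assigned so far: [1, 3]

Answer: x1=T x3=F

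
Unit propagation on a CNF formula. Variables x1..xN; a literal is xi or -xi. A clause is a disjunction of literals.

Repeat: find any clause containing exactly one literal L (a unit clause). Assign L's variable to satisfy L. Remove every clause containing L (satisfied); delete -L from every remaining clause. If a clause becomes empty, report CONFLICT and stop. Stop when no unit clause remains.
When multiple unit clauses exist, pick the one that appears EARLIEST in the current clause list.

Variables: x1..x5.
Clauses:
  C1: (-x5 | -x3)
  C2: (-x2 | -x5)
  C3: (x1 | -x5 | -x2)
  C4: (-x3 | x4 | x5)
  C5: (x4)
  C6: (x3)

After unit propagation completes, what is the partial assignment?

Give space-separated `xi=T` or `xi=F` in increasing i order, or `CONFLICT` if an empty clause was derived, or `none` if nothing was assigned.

unit clause [4] forces x4=T; simplify:
  satisfied 2 clause(s); 4 remain; assigned so far: [4]
unit clause [3] forces x3=T; simplify:
  drop -3 from [-5, -3] -> [-5]
  satisfied 1 clause(s); 3 remain; assigned so far: [3, 4]
unit clause [-5] forces x5=F; simplify:
  satisfied 3 clause(s); 0 remain; assigned so far: [3, 4, 5]

Answer: x3=T x4=T x5=F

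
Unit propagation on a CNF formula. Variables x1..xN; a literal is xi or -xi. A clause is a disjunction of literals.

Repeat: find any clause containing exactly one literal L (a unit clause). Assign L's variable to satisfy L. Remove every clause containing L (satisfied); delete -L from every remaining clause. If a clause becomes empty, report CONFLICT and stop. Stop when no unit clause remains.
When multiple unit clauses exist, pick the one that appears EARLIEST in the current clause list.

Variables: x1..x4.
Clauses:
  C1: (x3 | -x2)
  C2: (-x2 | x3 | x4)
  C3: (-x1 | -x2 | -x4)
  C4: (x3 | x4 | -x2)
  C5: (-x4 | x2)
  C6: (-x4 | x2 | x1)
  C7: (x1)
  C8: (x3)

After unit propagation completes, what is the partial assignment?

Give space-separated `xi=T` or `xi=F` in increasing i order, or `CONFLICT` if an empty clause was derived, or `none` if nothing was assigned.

Answer: x1=T x3=T

Derivation:
unit clause [1] forces x1=T; simplify:
  drop -1 from [-1, -2, -4] -> [-2, -4]
  satisfied 2 clause(s); 6 remain; assigned so far: [1]
unit clause [3] forces x3=T; simplify:
  satisfied 4 clause(s); 2 remain; assigned so far: [1, 3]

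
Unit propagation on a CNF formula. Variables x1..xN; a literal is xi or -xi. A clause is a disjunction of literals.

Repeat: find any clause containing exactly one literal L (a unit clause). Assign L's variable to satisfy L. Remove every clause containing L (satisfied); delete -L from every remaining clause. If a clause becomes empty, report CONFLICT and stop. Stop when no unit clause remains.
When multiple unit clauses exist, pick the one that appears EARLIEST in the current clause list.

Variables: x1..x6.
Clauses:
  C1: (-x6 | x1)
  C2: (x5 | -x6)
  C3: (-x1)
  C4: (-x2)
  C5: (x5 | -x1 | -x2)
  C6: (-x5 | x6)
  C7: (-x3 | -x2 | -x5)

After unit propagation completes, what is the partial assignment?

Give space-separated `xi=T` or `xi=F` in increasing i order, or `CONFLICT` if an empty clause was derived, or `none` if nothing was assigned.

unit clause [-1] forces x1=F; simplify:
  drop 1 from [-6, 1] -> [-6]
  satisfied 2 clause(s); 5 remain; assigned so far: [1]
unit clause [-6] forces x6=F; simplify:
  drop 6 from [-5, 6] -> [-5]
  satisfied 2 clause(s); 3 remain; assigned so far: [1, 6]
unit clause [-2] forces x2=F; simplify:
  satisfied 2 clause(s); 1 remain; assigned so far: [1, 2, 6]
unit clause [-5] forces x5=F; simplify:
  satisfied 1 clause(s); 0 remain; assigned so far: [1, 2, 5, 6]

Answer: x1=F x2=F x5=F x6=F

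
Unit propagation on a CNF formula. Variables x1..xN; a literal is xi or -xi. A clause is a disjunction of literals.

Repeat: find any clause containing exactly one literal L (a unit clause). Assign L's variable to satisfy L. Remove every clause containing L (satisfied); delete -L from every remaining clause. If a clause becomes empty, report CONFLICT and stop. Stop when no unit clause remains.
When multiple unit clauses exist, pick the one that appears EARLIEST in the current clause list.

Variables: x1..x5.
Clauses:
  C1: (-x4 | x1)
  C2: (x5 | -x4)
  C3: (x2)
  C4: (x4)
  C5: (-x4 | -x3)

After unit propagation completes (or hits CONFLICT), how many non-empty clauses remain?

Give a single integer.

unit clause [2] forces x2=T; simplify:
  satisfied 1 clause(s); 4 remain; assigned so far: [2]
unit clause [4] forces x4=T; simplify:
  drop -4 from [-4, 1] -> [1]
  drop -4 from [5, -4] -> [5]
  drop -4 from [-4, -3] -> [-3]
  satisfied 1 clause(s); 3 remain; assigned so far: [2, 4]
unit clause [1] forces x1=T; simplify:
  satisfied 1 clause(s); 2 remain; assigned so far: [1, 2, 4]
unit clause [5] forces x5=T; simplify:
  satisfied 1 clause(s); 1 remain; assigned so far: [1, 2, 4, 5]
unit clause [-3] forces x3=F; simplify:
  satisfied 1 clause(s); 0 remain; assigned so far: [1, 2, 3, 4, 5]

Answer: 0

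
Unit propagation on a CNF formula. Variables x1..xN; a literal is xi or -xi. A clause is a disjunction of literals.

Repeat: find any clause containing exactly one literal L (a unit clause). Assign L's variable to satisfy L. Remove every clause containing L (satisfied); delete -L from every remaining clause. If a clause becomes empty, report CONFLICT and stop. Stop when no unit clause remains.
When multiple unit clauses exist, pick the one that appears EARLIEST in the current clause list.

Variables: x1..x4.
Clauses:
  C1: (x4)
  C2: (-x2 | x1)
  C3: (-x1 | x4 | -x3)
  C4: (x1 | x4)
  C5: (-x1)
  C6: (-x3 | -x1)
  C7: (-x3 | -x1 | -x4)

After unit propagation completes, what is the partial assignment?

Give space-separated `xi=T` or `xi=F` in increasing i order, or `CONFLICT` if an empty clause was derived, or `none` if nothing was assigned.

unit clause [4] forces x4=T; simplify:
  drop -4 from [-3, -1, -4] -> [-3, -1]
  satisfied 3 clause(s); 4 remain; assigned so far: [4]
unit clause [-1] forces x1=F; simplify:
  drop 1 from [-2, 1] -> [-2]
  satisfied 3 clause(s); 1 remain; assigned so far: [1, 4]
unit clause [-2] forces x2=F; simplify:
  satisfied 1 clause(s); 0 remain; assigned so far: [1, 2, 4]

Answer: x1=F x2=F x4=T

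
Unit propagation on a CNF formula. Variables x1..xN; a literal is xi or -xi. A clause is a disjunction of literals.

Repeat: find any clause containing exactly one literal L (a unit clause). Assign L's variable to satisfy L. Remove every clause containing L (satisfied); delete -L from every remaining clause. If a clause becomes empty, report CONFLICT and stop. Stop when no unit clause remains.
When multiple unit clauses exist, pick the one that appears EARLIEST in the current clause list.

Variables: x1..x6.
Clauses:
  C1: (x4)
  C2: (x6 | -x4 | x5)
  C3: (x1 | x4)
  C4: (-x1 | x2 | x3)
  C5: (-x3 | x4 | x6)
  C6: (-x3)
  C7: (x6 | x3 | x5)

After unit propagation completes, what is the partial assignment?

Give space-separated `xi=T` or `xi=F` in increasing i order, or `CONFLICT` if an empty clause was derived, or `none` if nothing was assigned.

Answer: x3=F x4=T

Derivation:
unit clause [4] forces x4=T; simplify:
  drop -4 from [6, -4, 5] -> [6, 5]
  satisfied 3 clause(s); 4 remain; assigned so far: [4]
unit clause [-3] forces x3=F; simplify:
  drop 3 from [-1, 2, 3] -> [-1, 2]
  drop 3 from [6, 3, 5] -> [6, 5]
  satisfied 1 clause(s); 3 remain; assigned so far: [3, 4]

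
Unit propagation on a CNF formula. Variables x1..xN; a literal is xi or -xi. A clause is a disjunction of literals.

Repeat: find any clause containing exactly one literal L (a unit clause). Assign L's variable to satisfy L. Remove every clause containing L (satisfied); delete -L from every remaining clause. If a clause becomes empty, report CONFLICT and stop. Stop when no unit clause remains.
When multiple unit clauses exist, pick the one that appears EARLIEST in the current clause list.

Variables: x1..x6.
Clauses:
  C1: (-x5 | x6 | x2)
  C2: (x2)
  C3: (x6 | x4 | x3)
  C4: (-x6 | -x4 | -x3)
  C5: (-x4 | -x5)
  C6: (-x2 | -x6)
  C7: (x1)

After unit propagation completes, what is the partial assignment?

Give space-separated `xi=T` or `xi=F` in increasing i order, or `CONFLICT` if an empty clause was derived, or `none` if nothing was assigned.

Answer: x1=T x2=T x6=F

Derivation:
unit clause [2] forces x2=T; simplify:
  drop -2 from [-2, -6] -> [-6]
  satisfied 2 clause(s); 5 remain; assigned so far: [2]
unit clause [-6] forces x6=F; simplify:
  drop 6 from [6, 4, 3] -> [4, 3]
  satisfied 2 clause(s); 3 remain; assigned so far: [2, 6]
unit clause [1] forces x1=T; simplify:
  satisfied 1 clause(s); 2 remain; assigned so far: [1, 2, 6]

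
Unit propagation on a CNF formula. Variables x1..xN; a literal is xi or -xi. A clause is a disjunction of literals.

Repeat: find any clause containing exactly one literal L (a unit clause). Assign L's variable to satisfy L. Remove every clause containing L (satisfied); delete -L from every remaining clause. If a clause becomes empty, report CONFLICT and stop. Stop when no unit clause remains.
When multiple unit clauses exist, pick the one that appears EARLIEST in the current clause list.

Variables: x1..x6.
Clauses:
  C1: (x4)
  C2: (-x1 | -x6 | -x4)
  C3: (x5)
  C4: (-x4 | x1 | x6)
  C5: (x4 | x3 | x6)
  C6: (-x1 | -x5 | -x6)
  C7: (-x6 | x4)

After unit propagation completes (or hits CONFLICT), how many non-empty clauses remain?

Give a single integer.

unit clause [4] forces x4=T; simplify:
  drop -4 from [-1, -6, -4] -> [-1, -6]
  drop -4 from [-4, 1, 6] -> [1, 6]
  satisfied 3 clause(s); 4 remain; assigned so far: [4]
unit clause [5] forces x5=T; simplify:
  drop -5 from [-1, -5, -6] -> [-1, -6]
  satisfied 1 clause(s); 3 remain; assigned so far: [4, 5]

Answer: 3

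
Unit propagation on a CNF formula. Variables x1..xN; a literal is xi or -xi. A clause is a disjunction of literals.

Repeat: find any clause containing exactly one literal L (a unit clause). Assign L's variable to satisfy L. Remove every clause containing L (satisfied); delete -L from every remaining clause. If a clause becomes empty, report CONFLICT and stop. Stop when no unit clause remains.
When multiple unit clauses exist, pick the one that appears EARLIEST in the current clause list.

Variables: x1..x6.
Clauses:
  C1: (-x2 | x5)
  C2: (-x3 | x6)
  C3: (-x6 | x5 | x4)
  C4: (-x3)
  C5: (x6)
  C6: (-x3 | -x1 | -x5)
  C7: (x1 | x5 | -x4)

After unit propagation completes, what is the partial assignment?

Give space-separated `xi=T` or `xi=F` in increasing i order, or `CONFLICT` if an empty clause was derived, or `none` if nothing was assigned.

unit clause [-3] forces x3=F; simplify:
  satisfied 3 clause(s); 4 remain; assigned so far: [3]
unit clause [6] forces x6=T; simplify:
  drop -6 from [-6, 5, 4] -> [5, 4]
  satisfied 1 clause(s); 3 remain; assigned so far: [3, 6]

Answer: x3=F x6=T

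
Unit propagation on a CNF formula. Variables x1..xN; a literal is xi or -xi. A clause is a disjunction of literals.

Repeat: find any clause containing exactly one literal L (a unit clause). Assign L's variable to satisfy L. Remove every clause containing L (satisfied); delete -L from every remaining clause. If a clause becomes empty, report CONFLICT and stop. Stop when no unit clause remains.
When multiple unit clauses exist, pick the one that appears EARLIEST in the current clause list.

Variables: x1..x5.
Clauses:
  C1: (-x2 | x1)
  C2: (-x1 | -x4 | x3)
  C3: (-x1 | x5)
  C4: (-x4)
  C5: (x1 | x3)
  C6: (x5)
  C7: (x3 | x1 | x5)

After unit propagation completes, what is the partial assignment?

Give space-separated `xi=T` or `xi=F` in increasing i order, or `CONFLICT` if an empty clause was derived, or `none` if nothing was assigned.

unit clause [-4] forces x4=F; simplify:
  satisfied 2 clause(s); 5 remain; assigned so far: [4]
unit clause [5] forces x5=T; simplify:
  satisfied 3 clause(s); 2 remain; assigned so far: [4, 5]

Answer: x4=F x5=T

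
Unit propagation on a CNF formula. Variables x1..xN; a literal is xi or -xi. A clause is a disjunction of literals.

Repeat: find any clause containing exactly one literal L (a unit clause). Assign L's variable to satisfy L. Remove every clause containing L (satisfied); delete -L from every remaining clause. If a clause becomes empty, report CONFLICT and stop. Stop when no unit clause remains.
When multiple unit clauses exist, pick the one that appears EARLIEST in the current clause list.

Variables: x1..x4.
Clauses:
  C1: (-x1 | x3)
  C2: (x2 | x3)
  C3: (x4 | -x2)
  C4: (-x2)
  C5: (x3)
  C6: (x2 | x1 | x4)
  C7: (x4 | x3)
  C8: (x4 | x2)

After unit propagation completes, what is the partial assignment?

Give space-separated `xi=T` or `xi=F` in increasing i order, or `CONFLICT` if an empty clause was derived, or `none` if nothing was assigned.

unit clause [-2] forces x2=F; simplify:
  drop 2 from [2, 3] -> [3]
  drop 2 from [2, 1, 4] -> [1, 4]
  drop 2 from [4, 2] -> [4]
  satisfied 2 clause(s); 6 remain; assigned so far: [2]
unit clause [3] forces x3=T; simplify:
  satisfied 4 clause(s); 2 remain; assigned so far: [2, 3]
unit clause [4] forces x4=T; simplify:
  satisfied 2 clause(s); 0 remain; assigned so far: [2, 3, 4]

Answer: x2=F x3=T x4=T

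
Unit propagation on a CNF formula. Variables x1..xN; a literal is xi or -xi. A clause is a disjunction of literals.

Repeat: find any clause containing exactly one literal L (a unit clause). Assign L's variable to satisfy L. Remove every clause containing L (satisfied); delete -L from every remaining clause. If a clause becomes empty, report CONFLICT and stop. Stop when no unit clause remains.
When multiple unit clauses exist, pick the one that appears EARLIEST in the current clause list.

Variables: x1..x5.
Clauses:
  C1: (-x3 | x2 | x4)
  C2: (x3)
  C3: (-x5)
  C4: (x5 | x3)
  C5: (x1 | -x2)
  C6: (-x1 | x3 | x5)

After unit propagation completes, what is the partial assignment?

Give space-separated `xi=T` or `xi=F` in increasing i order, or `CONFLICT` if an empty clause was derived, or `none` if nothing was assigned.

unit clause [3] forces x3=T; simplify:
  drop -3 from [-3, 2, 4] -> [2, 4]
  satisfied 3 clause(s); 3 remain; assigned so far: [3]
unit clause [-5] forces x5=F; simplify:
  satisfied 1 clause(s); 2 remain; assigned so far: [3, 5]

Answer: x3=T x5=F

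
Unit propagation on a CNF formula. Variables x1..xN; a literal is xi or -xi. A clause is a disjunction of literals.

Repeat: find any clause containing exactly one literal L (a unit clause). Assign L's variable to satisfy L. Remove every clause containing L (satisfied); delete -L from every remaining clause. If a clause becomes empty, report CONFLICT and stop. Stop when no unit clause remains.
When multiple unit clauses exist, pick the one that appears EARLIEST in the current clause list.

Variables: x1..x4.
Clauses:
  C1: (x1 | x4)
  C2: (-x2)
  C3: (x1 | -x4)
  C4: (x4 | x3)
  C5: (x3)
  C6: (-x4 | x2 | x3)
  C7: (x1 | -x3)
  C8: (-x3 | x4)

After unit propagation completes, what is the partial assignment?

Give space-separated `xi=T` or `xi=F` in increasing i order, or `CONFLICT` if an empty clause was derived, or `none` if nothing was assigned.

Answer: x1=T x2=F x3=T x4=T

Derivation:
unit clause [-2] forces x2=F; simplify:
  drop 2 from [-4, 2, 3] -> [-4, 3]
  satisfied 1 clause(s); 7 remain; assigned so far: [2]
unit clause [3] forces x3=T; simplify:
  drop -3 from [1, -3] -> [1]
  drop -3 from [-3, 4] -> [4]
  satisfied 3 clause(s); 4 remain; assigned so far: [2, 3]
unit clause [1] forces x1=T; simplify:
  satisfied 3 clause(s); 1 remain; assigned so far: [1, 2, 3]
unit clause [4] forces x4=T; simplify:
  satisfied 1 clause(s); 0 remain; assigned so far: [1, 2, 3, 4]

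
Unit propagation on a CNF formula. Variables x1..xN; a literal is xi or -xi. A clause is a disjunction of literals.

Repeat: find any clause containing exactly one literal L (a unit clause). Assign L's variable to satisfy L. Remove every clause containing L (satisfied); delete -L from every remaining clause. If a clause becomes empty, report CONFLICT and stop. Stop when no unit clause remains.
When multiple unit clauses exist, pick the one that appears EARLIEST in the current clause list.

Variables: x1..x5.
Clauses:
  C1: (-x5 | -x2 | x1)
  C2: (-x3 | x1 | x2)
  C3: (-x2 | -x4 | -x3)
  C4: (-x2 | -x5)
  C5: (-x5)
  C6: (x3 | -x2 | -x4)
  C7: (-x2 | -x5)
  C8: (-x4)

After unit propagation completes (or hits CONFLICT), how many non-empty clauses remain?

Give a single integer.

unit clause [-5] forces x5=F; simplify:
  satisfied 4 clause(s); 4 remain; assigned so far: [5]
unit clause [-4] forces x4=F; simplify:
  satisfied 3 clause(s); 1 remain; assigned so far: [4, 5]

Answer: 1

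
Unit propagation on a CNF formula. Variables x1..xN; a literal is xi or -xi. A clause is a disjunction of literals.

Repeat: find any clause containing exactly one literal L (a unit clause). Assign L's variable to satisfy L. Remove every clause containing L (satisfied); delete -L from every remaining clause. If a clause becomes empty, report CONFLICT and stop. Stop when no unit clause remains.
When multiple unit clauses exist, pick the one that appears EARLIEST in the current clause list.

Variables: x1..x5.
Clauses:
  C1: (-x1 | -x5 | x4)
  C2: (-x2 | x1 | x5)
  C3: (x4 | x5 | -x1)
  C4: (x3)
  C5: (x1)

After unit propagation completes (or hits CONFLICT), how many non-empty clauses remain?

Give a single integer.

Answer: 2

Derivation:
unit clause [3] forces x3=T; simplify:
  satisfied 1 clause(s); 4 remain; assigned so far: [3]
unit clause [1] forces x1=T; simplify:
  drop -1 from [-1, -5, 4] -> [-5, 4]
  drop -1 from [4, 5, -1] -> [4, 5]
  satisfied 2 clause(s); 2 remain; assigned so far: [1, 3]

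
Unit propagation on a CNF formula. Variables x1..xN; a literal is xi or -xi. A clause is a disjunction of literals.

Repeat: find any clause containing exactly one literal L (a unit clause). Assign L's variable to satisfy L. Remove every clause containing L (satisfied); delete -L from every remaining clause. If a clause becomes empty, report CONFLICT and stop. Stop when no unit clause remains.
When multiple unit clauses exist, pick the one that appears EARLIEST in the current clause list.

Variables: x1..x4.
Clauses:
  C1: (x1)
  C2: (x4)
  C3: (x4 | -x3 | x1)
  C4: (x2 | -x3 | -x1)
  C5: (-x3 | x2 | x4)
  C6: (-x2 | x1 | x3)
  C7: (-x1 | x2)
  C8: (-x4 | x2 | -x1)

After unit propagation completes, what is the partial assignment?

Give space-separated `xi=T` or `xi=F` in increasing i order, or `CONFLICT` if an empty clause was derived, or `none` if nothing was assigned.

Answer: x1=T x2=T x4=T

Derivation:
unit clause [1] forces x1=T; simplify:
  drop -1 from [2, -3, -1] -> [2, -3]
  drop -1 from [-1, 2] -> [2]
  drop -1 from [-4, 2, -1] -> [-4, 2]
  satisfied 3 clause(s); 5 remain; assigned so far: [1]
unit clause [4] forces x4=T; simplify:
  drop -4 from [-4, 2] -> [2]
  satisfied 2 clause(s); 3 remain; assigned so far: [1, 4]
unit clause [2] forces x2=T; simplify:
  satisfied 3 clause(s); 0 remain; assigned so far: [1, 2, 4]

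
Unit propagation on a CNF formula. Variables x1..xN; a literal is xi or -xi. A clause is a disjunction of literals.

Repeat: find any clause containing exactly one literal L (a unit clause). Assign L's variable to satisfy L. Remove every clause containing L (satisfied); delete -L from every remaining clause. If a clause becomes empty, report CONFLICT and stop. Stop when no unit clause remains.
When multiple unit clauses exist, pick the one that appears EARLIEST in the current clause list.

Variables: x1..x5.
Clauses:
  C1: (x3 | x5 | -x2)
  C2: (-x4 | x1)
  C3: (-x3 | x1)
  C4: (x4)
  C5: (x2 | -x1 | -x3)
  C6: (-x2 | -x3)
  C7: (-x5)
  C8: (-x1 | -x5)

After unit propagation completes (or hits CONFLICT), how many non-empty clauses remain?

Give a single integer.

Answer: 3

Derivation:
unit clause [4] forces x4=T; simplify:
  drop -4 from [-4, 1] -> [1]
  satisfied 1 clause(s); 7 remain; assigned so far: [4]
unit clause [1] forces x1=T; simplify:
  drop -1 from [2, -1, -3] -> [2, -3]
  drop -1 from [-1, -5] -> [-5]
  satisfied 2 clause(s); 5 remain; assigned so far: [1, 4]
unit clause [-5] forces x5=F; simplify:
  drop 5 from [3, 5, -2] -> [3, -2]
  satisfied 2 clause(s); 3 remain; assigned so far: [1, 4, 5]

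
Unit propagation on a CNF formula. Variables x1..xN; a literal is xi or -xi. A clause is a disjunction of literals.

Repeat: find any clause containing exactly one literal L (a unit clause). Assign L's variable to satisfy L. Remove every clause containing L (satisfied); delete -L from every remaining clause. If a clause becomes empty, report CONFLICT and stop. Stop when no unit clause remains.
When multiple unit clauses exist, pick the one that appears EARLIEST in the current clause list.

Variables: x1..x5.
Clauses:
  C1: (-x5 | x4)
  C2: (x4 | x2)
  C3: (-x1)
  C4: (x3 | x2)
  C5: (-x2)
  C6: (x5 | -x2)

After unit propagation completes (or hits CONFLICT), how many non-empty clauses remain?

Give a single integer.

Answer: 0

Derivation:
unit clause [-1] forces x1=F; simplify:
  satisfied 1 clause(s); 5 remain; assigned so far: [1]
unit clause [-2] forces x2=F; simplify:
  drop 2 from [4, 2] -> [4]
  drop 2 from [3, 2] -> [3]
  satisfied 2 clause(s); 3 remain; assigned so far: [1, 2]
unit clause [4] forces x4=T; simplify:
  satisfied 2 clause(s); 1 remain; assigned so far: [1, 2, 4]
unit clause [3] forces x3=T; simplify:
  satisfied 1 clause(s); 0 remain; assigned so far: [1, 2, 3, 4]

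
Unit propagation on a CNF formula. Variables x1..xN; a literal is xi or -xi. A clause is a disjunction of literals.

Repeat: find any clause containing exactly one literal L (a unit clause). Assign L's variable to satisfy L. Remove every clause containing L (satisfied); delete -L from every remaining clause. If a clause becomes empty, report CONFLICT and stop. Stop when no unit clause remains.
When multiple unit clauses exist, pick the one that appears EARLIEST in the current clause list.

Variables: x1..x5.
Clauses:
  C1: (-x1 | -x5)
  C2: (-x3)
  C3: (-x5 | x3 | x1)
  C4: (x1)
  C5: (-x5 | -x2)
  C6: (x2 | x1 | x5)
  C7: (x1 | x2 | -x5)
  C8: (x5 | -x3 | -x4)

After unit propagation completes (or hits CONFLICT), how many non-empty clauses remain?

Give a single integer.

unit clause [-3] forces x3=F; simplify:
  drop 3 from [-5, 3, 1] -> [-5, 1]
  satisfied 2 clause(s); 6 remain; assigned so far: [3]
unit clause [1] forces x1=T; simplify:
  drop -1 from [-1, -5] -> [-5]
  satisfied 4 clause(s); 2 remain; assigned so far: [1, 3]
unit clause [-5] forces x5=F; simplify:
  satisfied 2 clause(s); 0 remain; assigned so far: [1, 3, 5]

Answer: 0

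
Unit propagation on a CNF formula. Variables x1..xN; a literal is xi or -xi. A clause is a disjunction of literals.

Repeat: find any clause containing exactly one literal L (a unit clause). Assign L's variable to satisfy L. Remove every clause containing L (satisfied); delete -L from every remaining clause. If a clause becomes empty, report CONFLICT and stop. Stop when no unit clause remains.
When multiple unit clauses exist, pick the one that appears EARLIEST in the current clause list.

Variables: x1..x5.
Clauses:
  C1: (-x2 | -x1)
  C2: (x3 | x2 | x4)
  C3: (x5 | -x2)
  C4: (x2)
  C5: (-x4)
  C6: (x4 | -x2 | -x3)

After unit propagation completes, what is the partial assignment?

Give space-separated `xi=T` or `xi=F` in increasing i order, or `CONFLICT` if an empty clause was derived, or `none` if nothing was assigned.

unit clause [2] forces x2=T; simplify:
  drop -2 from [-2, -1] -> [-1]
  drop -2 from [5, -2] -> [5]
  drop -2 from [4, -2, -3] -> [4, -3]
  satisfied 2 clause(s); 4 remain; assigned so far: [2]
unit clause [-1] forces x1=F; simplify:
  satisfied 1 clause(s); 3 remain; assigned so far: [1, 2]
unit clause [5] forces x5=T; simplify:
  satisfied 1 clause(s); 2 remain; assigned so far: [1, 2, 5]
unit clause [-4] forces x4=F; simplify:
  drop 4 from [4, -3] -> [-3]
  satisfied 1 clause(s); 1 remain; assigned so far: [1, 2, 4, 5]
unit clause [-3] forces x3=F; simplify:
  satisfied 1 clause(s); 0 remain; assigned so far: [1, 2, 3, 4, 5]

Answer: x1=F x2=T x3=F x4=F x5=T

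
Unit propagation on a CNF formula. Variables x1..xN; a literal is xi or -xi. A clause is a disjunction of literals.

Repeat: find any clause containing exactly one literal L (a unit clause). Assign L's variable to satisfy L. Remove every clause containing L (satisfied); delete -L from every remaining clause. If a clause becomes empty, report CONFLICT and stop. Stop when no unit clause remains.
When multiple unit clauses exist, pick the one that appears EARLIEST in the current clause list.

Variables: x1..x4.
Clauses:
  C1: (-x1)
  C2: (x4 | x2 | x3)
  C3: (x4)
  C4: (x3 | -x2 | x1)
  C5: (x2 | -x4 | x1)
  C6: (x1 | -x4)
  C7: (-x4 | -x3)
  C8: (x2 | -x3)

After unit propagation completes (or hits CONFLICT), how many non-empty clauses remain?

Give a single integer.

Answer: 4

Derivation:
unit clause [-1] forces x1=F; simplify:
  drop 1 from [3, -2, 1] -> [3, -2]
  drop 1 from [2, -4, 1] -> [2, -4]
  drop 1 from [1, -4] -> [-4]
  satisfied 1 clause(s); 7 remain; assigned so far: [1]
unit clause [4] forces x4=T; simplify:
  drop -4 from [2, -4] -> [2]
  drop -4 from [-4] -> [] (empty!)
  drop -4 from [-4, -3] -> [-3]
  satisfied 2 clause(s); 5 remain; assigned so far: [1, 4]
CONFLICT (empty clause)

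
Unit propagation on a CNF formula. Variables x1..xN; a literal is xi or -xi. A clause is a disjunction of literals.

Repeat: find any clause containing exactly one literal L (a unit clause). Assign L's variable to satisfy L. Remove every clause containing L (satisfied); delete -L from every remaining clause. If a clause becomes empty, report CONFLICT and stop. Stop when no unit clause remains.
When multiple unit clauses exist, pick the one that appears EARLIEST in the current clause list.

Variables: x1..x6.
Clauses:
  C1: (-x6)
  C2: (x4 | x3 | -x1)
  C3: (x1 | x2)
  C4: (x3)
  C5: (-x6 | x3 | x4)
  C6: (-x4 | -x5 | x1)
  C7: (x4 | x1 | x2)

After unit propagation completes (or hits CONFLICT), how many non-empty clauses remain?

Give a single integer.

Answer: 3

Derivation:
unit clause [-6] forces x6=F; simplify:
  satisfied 2 clause(s); 5 remain; assigned so far: [6]
unit clause [3] forces x3=T; simplify:
  satisfied 2 clause(s); 3 remain; assigned so far: [3, 6]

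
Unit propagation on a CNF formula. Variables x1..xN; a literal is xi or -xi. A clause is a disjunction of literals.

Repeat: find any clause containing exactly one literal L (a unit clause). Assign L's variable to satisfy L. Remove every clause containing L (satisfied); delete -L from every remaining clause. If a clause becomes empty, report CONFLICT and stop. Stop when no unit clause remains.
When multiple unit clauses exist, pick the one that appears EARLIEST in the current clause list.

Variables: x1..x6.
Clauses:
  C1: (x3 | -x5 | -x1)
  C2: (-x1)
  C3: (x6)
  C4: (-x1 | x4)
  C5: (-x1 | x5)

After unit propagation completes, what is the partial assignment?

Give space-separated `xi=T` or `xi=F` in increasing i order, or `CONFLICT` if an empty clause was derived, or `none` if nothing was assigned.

Answer: x1=F x6=T

Derivation:
unit clause [-1] forces x1=F; simplify:
  satisfied 4 clause(s); 1 remain; assigned so far: [1]
unit clause [6] forces x6=T; simplify:
  satisfied 1 clause(s); 0 remain; assigned so far: [1, 6]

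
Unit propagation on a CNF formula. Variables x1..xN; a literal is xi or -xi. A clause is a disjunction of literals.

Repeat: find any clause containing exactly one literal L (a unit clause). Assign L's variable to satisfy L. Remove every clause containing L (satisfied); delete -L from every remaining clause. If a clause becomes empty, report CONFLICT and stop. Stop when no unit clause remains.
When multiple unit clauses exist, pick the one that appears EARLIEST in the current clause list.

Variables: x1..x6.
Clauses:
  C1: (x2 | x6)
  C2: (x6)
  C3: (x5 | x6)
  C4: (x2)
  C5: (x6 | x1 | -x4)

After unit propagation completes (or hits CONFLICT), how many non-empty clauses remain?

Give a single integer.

Answer: 0

Derivation:
unit clause [6] forces x6=T; simplify:
  satisfied 4 clause(s); 1 remain; assigned so far: [6]
unit clause [2] forces x2=T; simplify:
  satisfied 1 clause(s); 0 remain; assigned so far: [2, 6]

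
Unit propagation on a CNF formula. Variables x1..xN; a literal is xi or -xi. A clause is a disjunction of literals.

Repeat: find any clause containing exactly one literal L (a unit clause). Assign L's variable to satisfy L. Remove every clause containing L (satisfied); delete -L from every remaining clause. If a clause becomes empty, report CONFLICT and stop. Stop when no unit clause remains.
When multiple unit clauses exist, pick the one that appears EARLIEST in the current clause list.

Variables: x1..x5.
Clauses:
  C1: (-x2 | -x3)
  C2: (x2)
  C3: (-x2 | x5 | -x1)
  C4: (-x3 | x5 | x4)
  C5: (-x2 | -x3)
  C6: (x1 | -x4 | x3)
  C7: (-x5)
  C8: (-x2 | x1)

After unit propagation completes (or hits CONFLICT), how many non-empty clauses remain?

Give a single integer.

unit clause [2] forces x2=T; simplify:
  drop -2 from [-2, -3] -> [-3]
  drop -2 from [-2, 5, -1] -> [5, -1]
  drop -2 from [-2, -3] -> [-3]
  drop -2 from [-2, 1] -> [1]
  satisfied 1 clause(s); 7 remain; assigned so far: [2]
unit clause [-3] forces x3=F; simplify:
  drop 3 from [1, -4, 3] -> [1, -4]
  satisfied 3 clause(s); 4 remain; assigned so far: [2, 3]
unit clause [-5] forces x5=F; simplify:
  drop 5 from [5, -1] -> [-1]
  satisfied 1 clause(s); 3 remain; assigned so far: [2, 3, 5]
unit clause [-1] forces x1=F; simplify:
  drop 1 from [1, -4] -> [-4]
  drop 1 from [1] -> [] (empty!)
  satisfied 1 clause(s); 2 remain; assigned so far: [1, 2, 3, 5]
CONFLICT (empty clause)

Answer: 1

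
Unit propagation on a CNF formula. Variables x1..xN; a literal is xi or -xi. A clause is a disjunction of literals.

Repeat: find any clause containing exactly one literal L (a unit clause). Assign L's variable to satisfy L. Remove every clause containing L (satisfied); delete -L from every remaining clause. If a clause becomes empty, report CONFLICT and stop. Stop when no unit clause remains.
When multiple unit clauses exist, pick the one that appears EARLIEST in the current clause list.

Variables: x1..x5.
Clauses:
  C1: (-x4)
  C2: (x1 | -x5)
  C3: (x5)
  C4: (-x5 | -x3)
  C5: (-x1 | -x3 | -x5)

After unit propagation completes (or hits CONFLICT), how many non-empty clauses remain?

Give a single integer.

Answer: 0

Derivation:
unit clause [-4] forces x4=F; simplify:
  satisfied 1 clause(s); 4 remain; assigned so far: [4]
unit clause [5] forces x5=T; simplify:
  drop -5 from [1, -5] -> [1]
  drop -5 from [-5, -3] -> [-3]
  drop -5 from [-1, -3, -5] -> [-1, -3]
  satisfied 1 clause(s); 3 remain; assigned so far: [4, 5]
unit clause [1] forces x1=T; simplify:
  drop -1 from [-1, -3] -> [-3]
  satisfied 1 clause(s); 2 remain; assigned so far: [1, 4, 5]
unit clause [-3] forces x3=F; simplify:
  satisfied 2 clause(s); 0 remain; assigned so far: [1, 3, 4, 5]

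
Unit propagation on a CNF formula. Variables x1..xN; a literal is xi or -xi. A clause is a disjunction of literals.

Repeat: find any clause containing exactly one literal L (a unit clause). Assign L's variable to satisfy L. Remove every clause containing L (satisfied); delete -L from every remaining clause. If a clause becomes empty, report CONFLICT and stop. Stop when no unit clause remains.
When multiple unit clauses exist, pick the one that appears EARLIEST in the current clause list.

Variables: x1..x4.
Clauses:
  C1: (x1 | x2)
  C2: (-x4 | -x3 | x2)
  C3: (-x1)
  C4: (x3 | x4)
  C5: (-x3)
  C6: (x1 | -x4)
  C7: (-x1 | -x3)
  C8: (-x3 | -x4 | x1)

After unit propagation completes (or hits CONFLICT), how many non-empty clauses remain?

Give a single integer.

unit clause [-1] forces x1=F; simplify:
  drop 1 from [1, 2] -> [2]
  drop 1 from [1, -4] -> [-4]
  drop 1 from [-3, -4, 1] -> [-3, -4]
  satisfied 2 clause(s); 6 remain; assigned so far: [1]
unit clause [2] forces x2=T; simplify:
  satisfied 2 clause(s); 4 remain; assigned so far: [1, 2]
unit clause [-3] forces x3=F; simplify:
  drop 3 from [3, 4] -> [4]
  satisfied 2 clause(s); 2 remain; assigned so far: [1, 2, 3]
unit clause [4] forces x4=T; simplify:
  drop -4 from [-4] -> [] (empty!)
  satisfied 1 clause(s); 1 remain; assigned so far: [1, 2, 3, 4]
CONFLICT (empty clause)

Answer: 0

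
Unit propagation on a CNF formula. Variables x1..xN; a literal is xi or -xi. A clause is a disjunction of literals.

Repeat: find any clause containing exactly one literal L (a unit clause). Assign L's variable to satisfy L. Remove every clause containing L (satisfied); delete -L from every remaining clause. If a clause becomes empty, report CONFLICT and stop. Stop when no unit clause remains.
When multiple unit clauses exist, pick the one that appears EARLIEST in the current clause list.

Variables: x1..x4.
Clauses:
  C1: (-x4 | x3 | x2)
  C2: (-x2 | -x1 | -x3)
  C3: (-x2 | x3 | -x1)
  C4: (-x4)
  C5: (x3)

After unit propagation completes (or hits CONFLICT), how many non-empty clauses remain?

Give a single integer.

unit clause [-4] forces x4=F; simplify:
  satisfied 2 clause(s); 3 remain; assigned so far: [4]
unit clause [3] forces x3=T; simplify:
  drop -3 from [-2, -1, -3] -> [-2, -1]
  satisfied 2 clause(s); 1 remain; assigned so far: [3, 4]

Answer: 1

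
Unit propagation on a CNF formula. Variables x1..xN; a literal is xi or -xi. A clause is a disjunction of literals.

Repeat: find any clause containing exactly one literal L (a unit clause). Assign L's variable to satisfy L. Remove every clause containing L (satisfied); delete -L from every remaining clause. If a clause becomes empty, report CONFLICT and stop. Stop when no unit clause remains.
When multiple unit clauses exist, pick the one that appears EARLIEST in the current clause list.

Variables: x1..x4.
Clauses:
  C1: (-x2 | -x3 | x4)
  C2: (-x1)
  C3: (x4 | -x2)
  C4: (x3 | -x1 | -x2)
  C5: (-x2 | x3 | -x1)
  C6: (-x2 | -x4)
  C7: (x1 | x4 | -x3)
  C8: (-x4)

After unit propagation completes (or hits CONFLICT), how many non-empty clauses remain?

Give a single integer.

Answer: 0

Derivation:
unit clause [-1] forces x1=F; simplify:
  drop 1 from [1, 4, -3] -> [4, -3]
  satisfied 3 clause(s); 5 remain; assigned so far: [1]
unit clause [-4] forces x4=F; simplify:
  drop 4 from [-2, -3, 4] -> [-2, -3]
  drop 4 from [4, -2] -> [-2]
  drop 4 from [4, -3] -> [-3]
  satisfied 2 clause(s); 3 remain; assigned so far: [1, 4]
unit clause [-2] forces x2=F; simplify:
  satisfied 2 clause(s); 1 remain; assigned so far: [1, 2, 4]
unit clause [-3] forces x3=F; simplify:
  satisfied 1 clause(s); 0 remain; assigned so far: [1, 2, 3, 4]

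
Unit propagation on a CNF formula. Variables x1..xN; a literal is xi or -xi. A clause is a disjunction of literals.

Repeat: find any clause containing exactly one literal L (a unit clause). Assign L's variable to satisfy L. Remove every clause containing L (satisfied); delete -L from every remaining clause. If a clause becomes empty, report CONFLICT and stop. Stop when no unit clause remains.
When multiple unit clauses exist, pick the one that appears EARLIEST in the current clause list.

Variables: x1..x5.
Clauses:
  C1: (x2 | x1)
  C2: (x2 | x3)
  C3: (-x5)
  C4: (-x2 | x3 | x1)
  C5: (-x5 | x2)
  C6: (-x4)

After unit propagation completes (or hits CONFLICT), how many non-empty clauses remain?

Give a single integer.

unit clause [-5] forces x5=F; simplify:
  satisfied 2 clause(s); 4 remain; assigned so far: [5]
unit clause [-4] forces x4=F; simplify:
  satisfied 1 clause(s); 3 remain; assigned so far: [4, 5]

Answer: 3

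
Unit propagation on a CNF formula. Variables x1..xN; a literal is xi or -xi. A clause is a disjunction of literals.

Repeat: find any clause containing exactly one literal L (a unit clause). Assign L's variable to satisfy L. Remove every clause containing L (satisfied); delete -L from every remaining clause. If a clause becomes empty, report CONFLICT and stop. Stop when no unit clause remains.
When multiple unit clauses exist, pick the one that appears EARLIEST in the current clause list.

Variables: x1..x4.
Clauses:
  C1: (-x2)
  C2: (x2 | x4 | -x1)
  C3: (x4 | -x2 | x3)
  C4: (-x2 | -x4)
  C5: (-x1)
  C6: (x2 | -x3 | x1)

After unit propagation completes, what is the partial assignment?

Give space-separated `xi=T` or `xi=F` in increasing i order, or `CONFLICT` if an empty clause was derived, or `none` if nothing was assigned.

Answer: x1=F x2=F x3=F

Derivation:
unit clause [-2] forces x2=F; simplify:
  drop 2 from [2, 4, -1] -> [4, -1]
  drop 2 from [2, -3, 1] -> [-3, 1]
  satisfied 3 clause(s); 3 remain; assigned so far: [2]
unit clause [-1] forces x1=F; simplify:
  drop 1 from [-3, 1] -> [-3]
  satisfied 2 clause(s); 1 remain; assigned so far: [1, 2]
unit clause [-3] forces x3=F; simplify:
  satisfied 1 clause(s); 0 remain; assigned so far: [1, 2, 3]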